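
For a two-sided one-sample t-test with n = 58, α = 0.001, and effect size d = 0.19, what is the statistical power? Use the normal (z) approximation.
Power ≈ 0.03

Power calculation (one-sample t-test, normal approximation):
z_β = d · √n - z_{α/2}
z_β = 0.19 · √58 - 3.291
z_β = 0.19 · 7.616 - 3.291
z_β = -1.844

Power = Φ(z_β) = Φ(-1.844) ≈ 0.033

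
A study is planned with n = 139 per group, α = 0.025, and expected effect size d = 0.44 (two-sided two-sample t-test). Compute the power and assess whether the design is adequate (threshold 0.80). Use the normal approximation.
Power ≈ 0.92; the study is adequately powered (power ≥ 0.80)

Power calculation (two-sample t-test, normal approximation):
z_β = d · √(n/2) - z_{α/2}
z_β = 0.44 · √(139/2) - 2.241
z_β = 0.44 · 8.337 - 2.241
z_β = 1.427

Power = Φ(z_β) = Φ(1.427) ≈ 0.923

Effect size d = 0.44 is small by Cohen's convention (0.2/0.5/0.8).

Threshold: power ≥ 0.80 is conventionally adequate.
Power ≈ 0.92 → the study is adequately powered (power ≥ 0.80).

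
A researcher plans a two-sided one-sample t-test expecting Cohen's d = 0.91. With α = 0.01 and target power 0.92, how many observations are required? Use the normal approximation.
n = 20

Sample size formula (one-sample t-test, normal approximation):
n = ((z_{α/2} + z_β) / d)²

z_{α/2} = 2.576 (for α = 0.01, two-sided)
z_β = 1.405 (for power = 0.92)
d = 0.91

n = ((2.576 + 1.405) / 0.91)²
n = (4.375)²
n ≈ 19.14
Round up to the next whole number: n = 20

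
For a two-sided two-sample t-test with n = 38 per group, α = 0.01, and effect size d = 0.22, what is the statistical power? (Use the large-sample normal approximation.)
Power ≈ 0.05

Power calculation (two-sample t-test, normal approximation):
z_β = d · √(n/2) - z_{α/2}
z_β = 0.22 · √(38/2) - 2.576
z_β = 0.22 · 4.359 - 2.576
z_β = -1.617

Power = Φ(z_β) = Φ(-1.617) ≈ 0.053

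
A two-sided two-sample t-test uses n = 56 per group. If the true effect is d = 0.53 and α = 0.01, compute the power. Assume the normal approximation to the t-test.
Power ≈ 0.59

Power calculation (two-sample t-test, normal approximation):
z_β = d · √(n/2) - z_{α/2}
z_β = 0.53 · √(56/2) - 2.576
z_β = 0.53 · 5.292 - 2.576
z_β = 0.229

Power = Φ(z_β) = Φ(0.229) ≈ 0.590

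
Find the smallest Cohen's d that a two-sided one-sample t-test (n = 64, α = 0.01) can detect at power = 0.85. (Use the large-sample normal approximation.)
d ≈ 0.45

Minimum detectable effect (one-sample t-test, normal approximation):
d = (z_{α/2} + z_β) / √n
d = (2.576 + 1.036) / √64
d = 3.612 / 8.000
d ≈ 0.45

By Cohen's convention (0.2 small / 0.5 medium / 0.8 large): small effect.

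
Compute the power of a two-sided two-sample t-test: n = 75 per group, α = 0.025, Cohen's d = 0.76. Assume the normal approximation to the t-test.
Power ≈ 0.99

Power calculation (two-sample t-test, normal approximation):
z_β = d · √(n/2) - z_{α/2}
z_β = 0.76 · √(75/2) - 2.241
z_β = 0.76 · 6.124 - 2.241
z_β = 2.413

Power = Φ(z_β) = Φ(2.413) ≈ 0.992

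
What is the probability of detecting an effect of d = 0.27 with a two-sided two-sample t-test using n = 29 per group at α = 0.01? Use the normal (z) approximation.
Power ≈ 0.06

Power calculation (two-sample t-test, normal approximation):
z_β = d · √(n/2) - z_{α/2}
z_β = 0.27 · √(29/2) - 2.576
z_β = 0.27 · 3.808 - 2.576
z_β = -1.548

Power = Φ(z_β) = Φ(-1.548) ≈ 0.061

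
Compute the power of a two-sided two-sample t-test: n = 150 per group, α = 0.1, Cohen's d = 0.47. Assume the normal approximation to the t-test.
Power ≈ 0.99

Power calculation (two-sample t-test, normal approximation):
z_β = d · √(n/2) - z_{α/2}
z_β = 0.47 · √(150/2) - 1.645
z_β = 0.47 · 8.660 - 1.645
z_β = 2.425

Power = Φ(z_β) = Φ(2.425) ≈ 0.992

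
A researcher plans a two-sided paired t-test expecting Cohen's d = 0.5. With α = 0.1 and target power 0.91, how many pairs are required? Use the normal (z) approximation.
n = 36 pairs

Sample size formula (paired t-test, normal approximation):
n = ((z_{α/2} + z_β) / d)²

z_{α/2} = 1.645 (for α = 0.1, two-sided)
z_β = 1.341 (for power = 0.91)
d = 0.5

n = ((1.645 + 1.341) / 0.5)²
n = (5.972)²
n ≈ 35.66
Round up to the next whole number: n = 36 pairs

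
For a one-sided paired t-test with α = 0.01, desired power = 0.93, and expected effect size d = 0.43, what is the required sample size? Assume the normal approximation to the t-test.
n = 79 pairs

Sample size formula (paired t-test, normal approximation):
n = ((z_α + z_β) / d)²

z_α = 2.326 (for α = 0.01, one-sided)
z_β = 1.476 (for power = 0.93)
d = 0.43

n = ((2.326 + 1.476) / 0.43)²
n = (8.842)²
n ≈ 78.18
Round up to the next whole number: n = 79 pairs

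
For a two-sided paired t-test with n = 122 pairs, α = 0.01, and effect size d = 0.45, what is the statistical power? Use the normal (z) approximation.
Power ≈ 0.99

Power calculation (paired t-test, normal approximation):
z_β = d · √n - z_{α/2}
z_β = 0.45 · √122 - 2.576
z_β = 0.45 · 11.045 - 2.576
z_β = 2.395

Power = Φ(z_β) = Φ(2.395) ≈ 0.992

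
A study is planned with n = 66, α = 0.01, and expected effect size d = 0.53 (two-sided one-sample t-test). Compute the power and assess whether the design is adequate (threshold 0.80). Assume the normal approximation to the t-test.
Power ≈ 0.96; the study is adequately powered (power ≥ 0.80)

Power calculation (one-sample t-test, normal approximation):
z_β = d · √n - z_{α/2}
z_β = 0.53 · √66 - 2.576
z_β = 0.53 · 8.124 - 2.576
z_β = 1.730

Power = Φ(z_β) = Φ(1.730) ≈ 0.958

Effect size d = 0.53 is medium by Cohen's convention (0.2/0.5/0.8).

Threshold: power ≥ 0.80 is conventionally adequate.
Power ≈ 0.96 → the study is adequately powered (power ≥ 0.80).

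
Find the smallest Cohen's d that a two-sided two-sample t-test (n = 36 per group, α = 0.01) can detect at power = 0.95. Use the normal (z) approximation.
d ≈ 0.99

Minimum detectable effect (two-sample t-test, normal approximation):
d = (z_{α/2} + z_β) / √(n/2)
d = (2.576 + 1.645) / √(36/2)
d = 4.221 / 4.243
d ≈ 0.99

By Cohen's convention (0.2 small / 0.5 medium / 0.8 large): large effect.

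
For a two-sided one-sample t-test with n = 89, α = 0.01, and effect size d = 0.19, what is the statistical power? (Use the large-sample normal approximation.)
Power ≈ 0.22

Power calculation (one-sample t-test, normal approximation):
z_β = d · √n - z_{α/2}
z_β = 0.19 · √89 - 2.576
z_β = 0.19 · 9.434 - 2.576
z_β = -0.783

Power = Φ(z_β) = Φ(-0.783) ≈ 0.217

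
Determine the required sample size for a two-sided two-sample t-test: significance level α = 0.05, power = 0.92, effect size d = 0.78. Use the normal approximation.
n = 38 per group

Sample size formula (two-sample t-test, normal approximation):
n = 2 · ((z_{α/2} + z_β) / d)²

z_{α/2} = 1.960 (for α = 0.05, two-sided)
z_β = 1.405 (for power = 0.92)
d = 0.78

n = 2 · ((1.960 + 1.405) / 0.78)²
n = 2 · (4.314)²
n ≈ 37.22
Round up to the next whole number: n = 38 per group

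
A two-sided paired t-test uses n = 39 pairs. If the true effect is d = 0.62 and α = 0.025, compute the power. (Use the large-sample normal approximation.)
Power ≈ 0.95

Power calculation (paired t-test, normal approximation):
z_β = d · √n - z_{α/2}
z_β = 0.62 · √39 - 2.241
z_β = 0.62 · 6.245 - 2.241
z_β = 1.630

Power = Φ(z_β) = Φ(1.630) ≈ 0.949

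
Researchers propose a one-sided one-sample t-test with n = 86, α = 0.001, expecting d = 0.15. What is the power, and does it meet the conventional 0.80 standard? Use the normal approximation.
Power ≈ 0.04; the study is underpowered (power < 0.80)

Power calculation (one-sample t-test, normal approximation):
z_β = d · √n - z_α
z_β = 0.15 · √86 - 3.090
z_β = 0.15 · 9.274 - 3.090
z_β = -1.699

Power = Φ(z_β) = Φ(-1.699) ≈ 0.045

Effect size d = 0.15 is very small by Cohen's convention (0.2/0.5/0.8).

Threshold: power ≥ 0.80 is conventionally adequate.
Power ≈ 0.04 → the study is underpowered (power < 0.80).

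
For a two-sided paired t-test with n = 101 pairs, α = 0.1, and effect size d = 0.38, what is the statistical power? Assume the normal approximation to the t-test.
Power ≈ 0.99

Power calculation (paired t-test, normal approximation):
z_β = d · √n - z_{α/2}
z_β = 0.38 · √101 - 1.645
z_β = 0.38 · 10.050 - 1.645
z_β = 2.174

Power = Φ(z_β) = Φ(2.174) ≈ 0.985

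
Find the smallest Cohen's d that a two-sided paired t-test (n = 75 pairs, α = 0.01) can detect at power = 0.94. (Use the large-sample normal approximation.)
d ≈ 0.48

Minimum detectable effect (paired t-test, normal approximation):
d = (z_{α/2} + z_β) / √n
d = (2.576 + 1.555) / √75
d = 4.131 / 8.660
d ≈ 0.48

By Cohen's convention (0.2 small / 0.5 medium / 0.8 large): small effect.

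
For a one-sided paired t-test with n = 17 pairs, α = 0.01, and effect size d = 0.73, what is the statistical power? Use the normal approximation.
Power ≈ 0.75

Power calculation (paired t-test, normal approximation):
z_β = d · √n - z_α
z_β = 0.73 · √17 - 2.326
z_β = 0.73 · 4.123 - 2.326
z_β = 0.684

Power = Φ(z_β) = Φ(0.684) ≈ 0.753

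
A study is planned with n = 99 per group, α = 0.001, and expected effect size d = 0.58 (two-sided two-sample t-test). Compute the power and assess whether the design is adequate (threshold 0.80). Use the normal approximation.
Power ≈ 0.79; the study is underpowered (power < 0.80)

Power calculation (two-sample t-test, normal approximation):
z_β = d · √(n/2) - z_{α/2}
z_β = 0.58 · √(99/2) - 3.291
z_β = 0.58 · 7.036 - 3.291
z_β = 0.790

Power = Φ(z_β) = Φ(0.790) ≈ 0.785

Effect size d = 0.58 is medium by Cohen's convention (0.2/0.5/0.8).

Threshold: power ≥ 0.80 is conventionally adequate.
Power ≈ 0.79 → the study is underpowered (power < 0.80).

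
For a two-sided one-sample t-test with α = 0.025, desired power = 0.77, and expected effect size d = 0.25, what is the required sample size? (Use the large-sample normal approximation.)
n = 143

Sample size formula (one-sample t-test, normal approximation):
n = ((z_{α/2} + z_β) / d)²

z_{α/2} = 2.241 (for α = 0.025, two-sided)
z_β = 0.739 (for power = 0.77)
d = 0.25

n = ((2.241 + 0.739) / 0.25)²
n = (11.920)²
n ≈ 142.09
Round up to the next whole number: n = 143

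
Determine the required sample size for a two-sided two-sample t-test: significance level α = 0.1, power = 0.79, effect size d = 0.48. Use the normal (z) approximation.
n = 53 per group

Sample size formula (two-sample t-test, normal approximation):
n = 2 · ((z_{α/2} + z_β) / d)²

z_{α/2} = 1.645 (for α = 0.1, two-sided)
z_β = 0.806 (for power = 0.79)
d = 0.48

n = 2 · ((1.645 + 0.806) / 0.48)²
n = 2 · (5.106)²
n ≈ 52.14
Round up to the next whole number: n = 53 per group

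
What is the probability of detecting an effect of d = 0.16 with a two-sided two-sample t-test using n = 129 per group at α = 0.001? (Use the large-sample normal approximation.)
Power ≈ 0.02

Power calculation (two-sample t-test, normal approximation):
z_β = d · √(n/2) - z_{α/2}
z_β = 0.16 · √(129/2) - 3.291
z_β = 0.16 · 8.031 - 3.291
z_β = -2.006

Power = Φ(z_β) = Φ(-2.006) ≈ 0.022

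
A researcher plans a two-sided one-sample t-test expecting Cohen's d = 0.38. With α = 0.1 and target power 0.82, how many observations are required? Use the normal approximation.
n = 46

Sample size formula (one-sample t-test, normal approximation):
n = ((z_{α/2} + z_β) / d)²

z_{α/2} = 1.645 (for α = 0.1, two-sided)
z_β = 0.915 (for power = 0.82)
d = 0.38

n = ((1.645 + 0.915) / 0.38)²
n = (6.737)²
n ≈ 45.39
Round up to the next whole number: n = 46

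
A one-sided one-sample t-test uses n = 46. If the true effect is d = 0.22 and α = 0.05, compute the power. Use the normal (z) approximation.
Power ≈ 0.44

Power calculation (one-sample t-test, normal approximation):
z_β = d · √n - z_α
z_β = 0.22 · √46 - 1.645
z_β = 0.22 · 6.782 - 1.645
z_β = -0.153

Power = Φ(z_β) = Φ(-0.153) ≈ 0.439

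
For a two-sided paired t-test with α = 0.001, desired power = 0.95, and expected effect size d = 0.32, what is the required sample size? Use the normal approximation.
n = 238 pairs

Sample size formula (paired t-test, normal approximation):
n = ((z_{α/2} + z_β) / d)²

z_{α/2} = 3.291 (for α = 0.001, two-sided)
z_β = 1.645 (for power = 0.95)
d = 0.32

n = ((3.291 + 1.645) / 0.32)²
n = (15.425)²
n ≈ 237.93
Round up to the next whole number: n = 238 pairs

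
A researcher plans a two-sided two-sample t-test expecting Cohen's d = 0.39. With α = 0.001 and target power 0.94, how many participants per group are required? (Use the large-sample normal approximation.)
n = 309 per group

Sample size formula (two-sample t-test, normal approximation):
n = 2 · ((z_{α/2} + z_β) / d)²

z_{α/2} = 3.291 (for α = 0.001, two-sided)
z_β = 1.555 (for power = 0.94)
d = 0.39

n = 2 · ((3.291 + 1.555) / 0.39)²
n = 2 · (12.426)²
n ≈ 308.81
Round up to the next whole number: n = 309 per group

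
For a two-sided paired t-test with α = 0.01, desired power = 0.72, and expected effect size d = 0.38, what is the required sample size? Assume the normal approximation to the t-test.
n = 70 pairs

Sample size formula (paired t-test, normal approximation):
n = ((z_{α/2} + z_β) / d)²

z_{α/2} = 2.576 (for α = 0.01, two-sided)
z_β = 0.583 (for power = 0.72)
d = 0.38

n = ((2.576 + 0.583) / 0.38)²
n = (8.313)²
n ≈ 69.11
Round up to the next whole number: n = 70 pairs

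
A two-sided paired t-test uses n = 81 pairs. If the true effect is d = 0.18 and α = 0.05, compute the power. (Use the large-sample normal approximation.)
Power ≈ 0.37

Power calculation (paired t-test, normal approximation):
z_β = d · √n - z_{α/2}
z_β = 0.18 · √81 - 1.960
z_β = 0.18 · 9.000 - 1.960
z_β = -0.340

Power = Φ(z_β) = Φ(-0.340) ≈ 0.367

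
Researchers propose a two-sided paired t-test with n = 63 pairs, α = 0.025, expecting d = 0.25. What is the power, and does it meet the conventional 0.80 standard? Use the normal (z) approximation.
Power ≈ 0.40; the study is underpowered (power < 0.80)

Power calculation (paired t-test, normal approximation):
z_β = d · √n - z_{α/2}
z_β = 0.25 · √63 - 2.241
z_β = 0.25 · 7.937 - 2.241
z_β = -0.257

Power = Φ(z_β) = Φ(-0.257) ≈ 0.399

Effect size d = 0.25 is small by Cohen's convention (0.2/0.5/0.8).

Threshold: power ≥ 0.80 is conventionally adequate.
Power ≈ 0.40 → the study is underpowered (power < 0.80).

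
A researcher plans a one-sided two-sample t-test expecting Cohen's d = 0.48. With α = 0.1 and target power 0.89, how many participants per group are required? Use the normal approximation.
n = 55 per group

Sample size formula (two-sample t-test, normal approximation):
n = 2 · ((z_α + z_β) / d)²

z_α = 1.282 (for α = 0.1, one-sided)
z_β = 1.227 (for power = 0.89)
d = 0.48

n = 2 · ((1.282 + 1.227) / 0.48)²
n = 2 · (5.227)²
n ≈ 54.64
Round up to the next whole number: n = 55 per group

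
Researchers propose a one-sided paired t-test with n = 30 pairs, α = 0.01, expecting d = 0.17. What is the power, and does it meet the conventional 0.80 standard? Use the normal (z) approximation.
Power ≈ 0.08; the study is underpowered (power < 0.80)

Power calculation (paired t-test, normal approximation):
z_β = d · √n - z_α
z_β = 0.17 · √30 - 2.326
z_β = 0.17 · 5.477 - 2.326
z_β = -1.395

Power = Φ(z_β) = Φ(-1.395) ≈ 0.081

Effect size d = 0.17 is very small by Cohen's convention (0.2/0.5/0.8).

Threshold: power ≥ 0.80 is conventionally adequate.
Power ≈ 0.08 → the study is underpowered (power < 0.80).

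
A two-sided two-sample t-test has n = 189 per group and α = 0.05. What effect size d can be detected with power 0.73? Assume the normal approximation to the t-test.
d ≈ 0.26

Minimum detectable effect (two-sample t-test, normal approximation):
d = (z_{α/2} + z_β) / √(n/2)
d = (1.960 + 0.613) / √(189/2)
d = 2.573 / 9.721
d ≈ 0.26

By Cohen's convention (0.2 small / 0.5 medium / 0.8 large): small effect.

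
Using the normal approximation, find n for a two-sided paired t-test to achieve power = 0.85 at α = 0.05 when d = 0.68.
n = 20 pairs

Sample size formula (paired t-test, normal approximation):
n = ((z_{α/2} + z_β) / d)²

z_{α/2} = 1.960 (for α = 0.05, two-sided)
z_β = 1.036 (for power = 0.85)
d = 0.68

n = ((1.960 + 1.036) / 0.68)²
n = (4.406)²
n ≈ 19.41
Round up to the next whole number: n = 20 pairs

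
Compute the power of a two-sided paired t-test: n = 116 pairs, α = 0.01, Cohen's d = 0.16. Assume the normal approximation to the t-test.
Power ≈ 0.20

Power calculation (paired t-test, normal approximation):
z_β = d · √n - z_{α/2}
z_β = 0.16 · √116 - 2.576
z_β = 0.16 · 10.770 - 2.576
z_β = -0.853

Power = Φ(z_β) = Φ(-0.853) ≈ 0.197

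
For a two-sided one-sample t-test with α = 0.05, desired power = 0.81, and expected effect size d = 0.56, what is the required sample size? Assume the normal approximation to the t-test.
n = 26

Sample size formula (one-sample t-test, normal approximation):
n = ((z_{α/2} + z_β) / d)²

z_{α/2} = 1.960 (for α = 0.05, two-sided)
z_β = 0.878 (for power = 0.81)
d = 0.56

n = ((1.960 + 0.878) / 0.56)²
n = (5.068)²
n ≈ 25.68
Round up to the next whole number: n = 26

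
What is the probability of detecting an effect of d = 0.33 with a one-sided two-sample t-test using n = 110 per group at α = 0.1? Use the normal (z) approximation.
Power ≈ 0.88

Power calculation (two-sample t-test, normal approximation):
z_β = d · √(n/2) - z_α
z_β = 0.33 · √(110/2) - 1.282
z_β = 0.33 · 7.416 - 1.282
z_β = 1.166

Power = Φ(z_β) = Φ(1.166) ≈ 0.878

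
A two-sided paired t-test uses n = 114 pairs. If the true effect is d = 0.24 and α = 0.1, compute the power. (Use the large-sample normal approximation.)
Power ≈ 0.82

Power calculation (paired t-test, normal approximation):
z_β = d · √n - z_{α/2}
z_β = 0.24 · √114 - 1.645
z_β = 0.24 · 10.677 - 1.645
z_β = 0.918

Power = Φ(z_β) = Φ(0.918) ≈ 0.821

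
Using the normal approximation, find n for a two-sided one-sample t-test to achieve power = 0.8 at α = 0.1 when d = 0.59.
n = 18

Sample size formula (one-sample t-test, normal approximation):
n = ((z_{α/2} + z_β) / d)²

z_{α/2} = 1.645 (for α = 0.1, two-sided)
z_β = 0.842 (for power = 0.8)
d = 0.59

n = ((1.645 + 0.842) / 0.59)²
n = (4.215)²
n ≈ 17.77
Round up to the next whole number: n = 18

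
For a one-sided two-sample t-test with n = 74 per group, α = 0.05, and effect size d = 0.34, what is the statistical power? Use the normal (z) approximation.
Power ≈ 0.66

Power calculation (two-sample t-test, normal approximation):
z_β = d · √(n/2) - z_α
z_β = 0.34 · √(74/2) - 1.645
z_β = 0.34 · 6.083 - 1.645
z_β = 0.423

Power = Φ(z_β) = Φ(0.423) ≈ 0.664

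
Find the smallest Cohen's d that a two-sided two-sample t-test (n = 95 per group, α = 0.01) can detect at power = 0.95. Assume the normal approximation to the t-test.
d ≈ 0.61

Minimum detectable effect (two-sample t-test, normal approximation):
d = (z_{α/2} + z_β) / √(n/2)
d = (2.576 + 1.645) / √(95/2)
d = 4.221 / 6.892
d ≈ 0.61

By Cohen's convention (0.2 small / 0.5 medium / 0.8 large): medium effect.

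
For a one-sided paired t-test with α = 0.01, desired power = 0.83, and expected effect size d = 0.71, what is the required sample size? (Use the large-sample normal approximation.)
n = 22 pairs

Sample size formula (paired t-test, normal approximation):
n = ((z_α + z_β) / d)²

z_α = 2.326 (for α = 0.01, one-sided)
z_β = 0.954 (for power = 0.83)
d = 0.71

n = ((2.326 + 0.954) / 0.71)²
n = (4.620)²
n ≈ 21.34
Round up to the next whole number: n = 22 pairs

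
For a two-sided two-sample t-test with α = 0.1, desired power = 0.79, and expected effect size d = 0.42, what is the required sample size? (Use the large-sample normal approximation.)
n = 69 per group

Sample size formula (two-sample t-test, normal approximation):
n = 2 · ((z_{α/2} + z_β) / d)²

z_{α/2} = 1.645 (for α = 0.1, two-sided)
z_β = 0.806 (for power = 0.79)
d = 0.42

n = 2 · ((1.645 + 0.806) / 0.42)²
n = 2 · (5.836)²
n ≈ 68.12
Round up to the next whole number: n = 69 per group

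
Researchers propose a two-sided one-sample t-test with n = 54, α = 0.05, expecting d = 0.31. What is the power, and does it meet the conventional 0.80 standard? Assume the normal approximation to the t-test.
Power ≈ 0.62; the study is underpowered (power < 0.80)

Power calculation (one-sample t-test, normal approximation):
z_β = d · √n - z_{α/2}
z_β = 0.31 · √54 - 1.960
z_β = 0.31 · 7.348 - 1.960
z_β = 0.318

Power = Φ(z_β) = Φ(0.318) ≈ 0.625

Effect size d = 0.31 is small by Cohen's convention (0.2/0.5/0.8).

Threshold: power ≥ 0.80 is conventionally adequate.
Power ≈ 0.62 → the study is underpowered (power < 0.80).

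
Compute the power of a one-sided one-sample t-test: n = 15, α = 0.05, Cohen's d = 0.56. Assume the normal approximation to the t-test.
Power ≈ 0.70

Power calculation (one-sample t-test, normal approximation):
z_β = d · √n - z_α
z_β = 0.56 · √15 - 1.645
z_β = 0.56 · 3.873 - 1.645
z_β = 0.524

Power = Φ(z_β) = Φ(0.524) ≈ 0.700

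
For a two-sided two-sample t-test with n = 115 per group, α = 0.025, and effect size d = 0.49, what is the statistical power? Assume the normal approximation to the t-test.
Power ≈ 0.93

Power calculation (two-sample t-test, normal approximation):
z_β = d · √(n/2) - z_{α/2}
z_β = 0.49 · √(115/2) - 2.241
z_β = 0.49 · 7.583 - 2.241
z_β = 1.474

Power = Φ(z_β) = Φ(1.474) ≈ 0.930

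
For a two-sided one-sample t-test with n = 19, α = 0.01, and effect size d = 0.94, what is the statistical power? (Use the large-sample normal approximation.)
Power ≈ 0.94

Power calculation (one-sample t-test, normal approximation):
z_β = d · √n - z_{α/2}
z_β = 0.94 · √19 - 2.576
z_β = 0.94 · 4.359 - 2.576
z_β = 1.522

Power = Φ(z_β) = Φ(1.522) ≈ 0.936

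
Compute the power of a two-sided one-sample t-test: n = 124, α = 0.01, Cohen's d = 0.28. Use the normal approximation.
Power ≈ 0.71

Power calculation (one-sample t-test, normal approximation):
z_β = d · √n - z_{α/2}
z_β = 0.28 · √124 - 2.576
z_β = 0.28 · 11.136 - 2.576
z_β = 0.542

Power = Φ(z_β) = Φ(0.542) ≈ 0.706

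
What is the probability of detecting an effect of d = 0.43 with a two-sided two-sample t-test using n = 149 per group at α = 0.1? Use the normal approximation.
Power ≈ 0.98

Power calculation (two-sample t-test, normal approximation):
z_β = d · √(n/2) - z_{α/2}
z_β = 0.43 · √(149/2) - 1.645
z_β = 0.43 · 8.631 - 1.645
z_β = 2.067

Power = Φ(z_β) = Φ(2.067) ≈ 0.981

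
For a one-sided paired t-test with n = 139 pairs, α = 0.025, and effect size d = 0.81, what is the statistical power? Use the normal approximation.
Power ≈ 1.00

Power calculation (paired t-test, normal approximation):
z_β = d · √n - z_α
z_β = 0.81 · √139 - 1.960
z_β = 0.81 · 11.790 - 1.960
z_β = 7.590

Power = Φ(z_β) = Φ(7.590) ≈ 1.000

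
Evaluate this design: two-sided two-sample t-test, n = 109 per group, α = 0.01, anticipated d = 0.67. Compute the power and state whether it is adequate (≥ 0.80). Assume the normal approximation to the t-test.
Power ≈ 0.99; the study is adequately powered (power ≥ 0.80)

Power calculation (two-sample t-test, normal approximation):
z_β = d · √(n/2) - z_{α/2}
z_β = 0.67 · √(109/2) - 2.576
z_β = 0.67 · 7.382 - 2.576
z_β = 2.370

Power = Φ(z_β) = Φ(2.370) ≈ 0.991

Effect size d = 0.67 is medium by Cohen's convention (0.2/0.5/0.8).

Threshold: power ≥ 0.80 is conventionally adequate.
Power ≈ 0.99 → the study is adequately powered (power ≥ 0.80).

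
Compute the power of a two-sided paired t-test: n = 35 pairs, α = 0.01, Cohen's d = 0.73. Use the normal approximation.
Power ≈ 0.96

Power calculation (paired t-test, normal approximation):
z_β = d · √n - z_{α/2}
z_β = 0.73 · √35 - 2.576
z_β = 0.73 · 5.916 - 2.576
z_β = 1.743

Power = Φ(z_β) = Φ(1.743) ≈ 0.959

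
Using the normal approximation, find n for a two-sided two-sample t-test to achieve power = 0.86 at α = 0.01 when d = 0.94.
n = 31 per group

Sample size formula (two-sample t-test, normal approximation):
n = 2 · ((z_{α/2} + z_β) / d)²

z_{α/2} = 2.576 (for α = 0.01, two-sided)
z_β = 1.080 (for power = 0.86)
d = 0.94

n = 2 · ((2.576 + 1.080) / 0.94)²
n = 2 · (3.889)²
n ≈ 30.25
Round up to the next whole number: n = 31 per group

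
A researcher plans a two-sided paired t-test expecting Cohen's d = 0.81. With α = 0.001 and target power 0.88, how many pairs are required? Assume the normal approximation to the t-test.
n = 31 pairs

Sample size formula (paired t-test, normal approximation):
n = ((z_{α/2} + z_β) / d)²

z_{α/2} = 3.291 (for α = 0.001, two-sided)
z_β = 1.175 (for power = 0.88)
d = 0.81

n = ((3.291 + 1.175) / 0.81)²
n = (5.514)²
n ≈ 30.40
Round up to the next whole number: n = 31 pairs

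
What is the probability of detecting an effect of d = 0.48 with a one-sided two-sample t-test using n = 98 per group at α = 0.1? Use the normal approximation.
Power ≈ 0.98

Power calculation (two-sample t-test, normal approximation):
z_β = d · √(n/2) - z_α
z_β = 0.48 · √(98/2) - 1.282
z_β = 0.48 · 7.000 - 1.282
z_β = 2.078

Power = Φ(z_β) = Φ(2.078) ≈ 0.981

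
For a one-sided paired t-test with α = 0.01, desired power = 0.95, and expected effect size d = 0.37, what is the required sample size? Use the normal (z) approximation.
n = 116 pairs

Sample size formula (paired t-test, normal approximation):
n = ((z_α + z_β) / d)²

z_α = 2.326 (for α = 0.01, one-sided)
z_β = 1.645 (for power = 0.95)
d = 0.37

n = ((2.326 + 1.645) / 0.37)²
n = (10.732)²
n ≈ 115.18
Round up to the next whole number: n = 116 pairs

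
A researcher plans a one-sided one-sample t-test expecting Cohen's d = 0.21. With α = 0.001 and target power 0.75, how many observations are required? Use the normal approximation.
n = 322

Sample size formula (one-sample t-test, normal approximation):
n = ((z_α + z_β) / d)²

z_α = 3.090 (for α = 0.001, one-sided)
z_β = 0.674 (for power = 0.75)
d = 0.21

n = ((3.090 + 0.674) / 0.21)²
n = (17.924)²
n ≈ 321.27
Round up to the next whole number: n = 322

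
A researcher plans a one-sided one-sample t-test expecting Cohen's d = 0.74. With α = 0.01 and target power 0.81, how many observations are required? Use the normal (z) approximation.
n = 19

Sample size formula (one-sample t-test, normal approximation):
n = ((z_α + z_β) / d)²

z_α = 2.326 (for α = 0.01, one-sided)
z_β = 0.878 (for power = 0.81)
d = 0.74

n = ((2.326 + 0.878) / 0.74)²
n = (4.330)²
n ≈ 18.75
Round up to the next whole number: n = 19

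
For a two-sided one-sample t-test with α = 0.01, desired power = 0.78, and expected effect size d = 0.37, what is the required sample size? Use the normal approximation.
n = 82

Sample size formula (one-sample t-test, normal approximation):
n = ((z_{α/2} + z_β) / d)²

z_{α/2} = 2.576 (for α = 0.01, two-sided)
z_β = 0.772 (for power = 0.78)
d = 0.37

n = ((2.576 + 0.772) / 0.37)²
n = (9.049)²
n ≈ 81.88
Round up to the next whole number: n = 82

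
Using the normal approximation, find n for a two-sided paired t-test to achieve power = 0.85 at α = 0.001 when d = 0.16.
n = 732 pairs

Sample size formula (paired t-test, normal approximation):
n = ((z_{α/2} + z_β) / d)²

z_{α/2} = 3.291 (for α = 0.001, two-sided)
z_β = 1.036 (for power = 0.85)
d = 0.16

n = ((3.291 + 1.036) / 0.16)²
n = (27.044)²
n ≈ 731.38
Round up to the next whole number: n = 732 pairs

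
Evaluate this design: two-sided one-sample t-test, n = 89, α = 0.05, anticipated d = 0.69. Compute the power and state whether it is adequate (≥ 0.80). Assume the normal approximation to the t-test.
Power ≈ 1.00; the study is adequately powered (power ≥ 0.80)

Power calculation (one-sample t-test, normal approximation):
z_β = d · √n - z_{α/2}
z_β = 0.69 · √89 - 1.960
z_β = 0.69 · 9.434 - 1.960
z_β = 4.549

Power = Φ(z_β) = Φ(4.549) ≈ 1.000

Effect size d = 0.69 is medium by Cohen's convention (0.2/0.5/0.8).

Threshold: power ≥ 0.80 is conventionally adequate.
Power ≈ 1.00 → the study is adequately powered (power ≥ 0.80).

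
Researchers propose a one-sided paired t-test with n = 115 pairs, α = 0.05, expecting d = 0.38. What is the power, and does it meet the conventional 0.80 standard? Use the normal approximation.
Power ≈ 0.99; the study is adequately powered (power ≥ 0.80)

Power calculation (paired t-test, normal approximation):
z_β = d · √n - z_α
z_β = 0.38 · √115 - 1.645
z_β = 0.38 · 10.724 - 1.645
z_β = 2.430

Power = Φ(z_β) = Φ(2.430) ≈ 0.992

Effect size d = 0.38 is small by Cohen's convention (0.2/0.5/0.8).

Threshold: power ≥ 0.80 is conventionally adequate.
Power ≈ 0.99 → the study is adequately powered (power ≥ 0.80).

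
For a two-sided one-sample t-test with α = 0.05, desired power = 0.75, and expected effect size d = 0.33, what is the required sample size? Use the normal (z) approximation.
n = 64

Sample size formula (one-sample t-test, normal approximation):
n = ((z_{α/2} + z_β) / d)²

z_{α/2} = 1.960 (for α = 0.05, two-sided)
z_β = 0.674 (for power = 0.75)
d = 0.33

n = ((1.960 + 0.674) / 0.33)²
n = (7.982)²
n ≈ 63.71
Round up to the next whole number: n = 64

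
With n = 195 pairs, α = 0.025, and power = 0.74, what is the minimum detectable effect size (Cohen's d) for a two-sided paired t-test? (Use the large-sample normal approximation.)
d ≈ 0.21

Minimum detectable effect (paired t-test, normal approximation):
d = (z_{α/2} + z_β) / √n
d = (2.241 + 0.643) / √195
d = 2.885 / 13.964
d ≈ 0.21

By Cohen's convention (0.2 small / 0.5 medium / 0.8 large): small effect.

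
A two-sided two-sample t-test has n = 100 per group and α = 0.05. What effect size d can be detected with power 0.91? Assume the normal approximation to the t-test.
d ≈ 0.47

Minimum detectable effect (two-sample t-test, normal approximation):
d = (z_{α/2} + z_β) / √(n/2)
d = (1.960 + 1.341) / √(100/2)
d = 3.301 / 7.071
d ≈ 0.47

By Cohen's convention (0.2 small / 0.5 medium / 0.8 large): small effect.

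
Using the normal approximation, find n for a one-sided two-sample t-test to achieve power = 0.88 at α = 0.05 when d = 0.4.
n = 100 per group

Sample size formula (two-sample t-test, normal approximation):
n = 2 · ((z_α + z_β) / d)²

z_α = 1.645 (for α = 0.05, one-sided)
z_β = 1.175 (for power = 0.88)
d = 0.4

n = 2 · ((1.645 + 1.175) / 0.4)²
n = 2 · (7.050)²
n ≈ 99.41
Round up to the next whole number: n = 100 per group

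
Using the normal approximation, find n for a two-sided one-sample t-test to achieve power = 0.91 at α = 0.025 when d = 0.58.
n = 39

Sample size formula (one-sample t-test, normal approximation):
n = ((z_{α/2} + z_β) / d)²

z_{α/2} = 2.241 (for α = 0.025, two-sided)
z_β = 1.341 (for power = 0.91)
d = 0.58

n = ((2.241 + 1.341) / 0.58)²
n = (6.176)²
n ≈ 38.14
Round up to the next whole number: n = 39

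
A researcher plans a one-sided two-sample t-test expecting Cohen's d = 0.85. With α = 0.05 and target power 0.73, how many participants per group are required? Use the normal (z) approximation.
n = 15 per group

Sample size formula (two-sample t-test, normal approximation):
n = 2 · ((z_α + z_β) / d)²

z_α = 1.645 (for α = 0.05, one-sided)
z_β = 0.613 (for power = 0.73)
d = 0.85

n = 2 · ((1.645 + 0.613) / 0.85)²
n = 2 · (2.656)²
n ≈ 14.11
Round up to the next whole number: n = 15 per group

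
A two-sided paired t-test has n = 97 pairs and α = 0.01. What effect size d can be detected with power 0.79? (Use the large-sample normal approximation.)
d ≈ 0.34

Minimum detectable effect (paired t-test, normal approximation):
d = (z_{α/2} + z_β) / √n
d = (2.576 + 0.806) / √97
d = 3.382 / 9.849
d ≈ 0.34

By Cohen's convention (0.2 small / 0.5 medium / 0.8 large): small effect.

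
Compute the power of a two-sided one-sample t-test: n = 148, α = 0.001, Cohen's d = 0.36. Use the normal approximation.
Power ≈ 0.86

Power calculation (one-sample t-test, normal approximation):
z_β = d · √n - z_{α/2}
z_β = 0.36 · √148 - 3.291
z_β = 0.36 · 12.166 - 3.291
z_β = 1.089

Power = Φ(z_β) = Φ(1.089) ≈ 0.862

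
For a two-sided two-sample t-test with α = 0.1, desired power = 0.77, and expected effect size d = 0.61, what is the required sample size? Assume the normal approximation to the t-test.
n = 31 per group

Sample size formula (two-sample t-test, normal approximation):
n = 2 · ((z_{α/2} + z_β) / d)²

z_{α/2} = 1.645 (for α = 0.1, two-sided)
z_β = 0.739 (for power = 0.77)
d = 0.61

n = 2 · ((1.645 + 0.739) / 0.61)²
n = 2 · (3.908)²
n ≈ 30.54
Round up to the next whole number: n = 31 per group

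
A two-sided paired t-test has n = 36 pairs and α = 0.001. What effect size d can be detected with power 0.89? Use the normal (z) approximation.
d ≈ 0.75

Minimum detectable effect (paired t-test, normal approximation):
d = (z_{α/2} + z_β) / √n
d = (3.291 + 1.227) / √36
d = 4.517 / 6.000
d ≈ 0.75

By Cohen's convention (0.2 small / 0.5 medium / 0.8 large): medium effect.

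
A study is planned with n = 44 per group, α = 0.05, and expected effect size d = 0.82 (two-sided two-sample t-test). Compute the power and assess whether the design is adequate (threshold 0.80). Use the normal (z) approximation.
Power ≈ 0.97; the study is adequately powered (power ≥ 0.80)

Power calculation (two-sample t-test, normal approximation):
z_β = d · √(n/2) - z_{α/2}
z_β = 0.82 · √(44/2) - 1.960
z_β = 0.82 · 4.690 - 1.960
z_β = 1.886

Power = Φ(z_β) = Φ(1.886) ≈ 0.970

Effect size d = 0.82 is large by Cohen's convention (0.2/0.5/0.8).

Threshold: power ≥ 0.80 is conventionally adequate.
Power ≈ 0.97 → the study is adequately powered (power ≥ 0.80).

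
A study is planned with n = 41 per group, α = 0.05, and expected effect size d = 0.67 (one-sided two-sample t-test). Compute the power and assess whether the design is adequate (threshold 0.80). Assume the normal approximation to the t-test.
Power ≈ 0.92; the study is adequately powered (power ≥ 0.80)

Power calculation (two-sample t-test, normal approximation):
z_β = d · √(n/2) - z_α
z_β = 0.67 · √(41/2) - 1.645
z_β = 0.67 · 4.528 - 1.645
z_β = 1.389

Power = Φ(z_β) = Φ(1.389) ≈ 0.918

Effect size d = 0.67 is medium by Cohen's convention (0.2/0.5/0.8).

Threshold: power ≥ 0.80 is conventionally adequate.
Power ≈ 0.92 → the study is adequately powered (power ≥ 0.80).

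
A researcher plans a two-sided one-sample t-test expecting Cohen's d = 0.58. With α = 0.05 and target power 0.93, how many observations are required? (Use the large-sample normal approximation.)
n = 36

Sample size formula (one-sample t-test, normal approximation):
n = ((z_{α/2} + z_β) / d)²

z_{α/2} = 1.960 (for α = 0.05, two-sided)
z_β = 1.476 (for power = 0.93)
d = 0.58

n = ((1.960 + 1.476) / 0.58)²
n = (5.924)²
n ≈ 35.09
Round up to the next whole number: n = 36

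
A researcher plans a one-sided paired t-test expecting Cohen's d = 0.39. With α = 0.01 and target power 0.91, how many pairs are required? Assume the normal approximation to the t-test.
n = 89 pairs

Sample size formula (paired t-test, normal approximation):
n = ((z_α + z_β) / d)²

z_α = 2.326 (for α = 0.01, one-sided)
z_β = 1.341 (for power = 0.91)
d = 0.39

n = ((2.326 + 1.341) / 0.39)²
n = (9.403)²
n ≈ 88.42
Round up to the next whole number: n = 89 pairs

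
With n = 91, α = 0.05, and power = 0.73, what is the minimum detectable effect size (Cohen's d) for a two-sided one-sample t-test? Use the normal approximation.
d ≈ 0.27

Minimum detectable effect (one-sample t-test, normal approximation):
d = (z_{α/2} + z_β) / √n
d = (1.960 + 0.613) / √91
d = 2.573 / 9.539
d ≈ 0.27

By Cohen's convention (0.2 small / 0.5 medium / 0.8 large): small effect.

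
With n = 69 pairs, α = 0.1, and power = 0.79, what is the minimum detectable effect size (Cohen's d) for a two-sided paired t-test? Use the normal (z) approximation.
d ≈ 0.30

Minimum detectable effect (paired t-test, normal approximation):
d = (z_{α/2} + z_β) / √n
d = (1.645 + 0.806) / √69
d = 2.451 / 8.307
d ≈ 0.30

By Cohen's convention (0.2 small / 0.5 medium / 0.8 large): small effect.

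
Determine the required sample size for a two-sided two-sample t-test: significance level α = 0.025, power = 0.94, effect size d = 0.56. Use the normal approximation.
n = 92 per group

Sample size formula (two-sample t-test, normal approximation):
n = 2 · ((z_{α/2} + z_β) / d)²

z_{α/2} = 2.241 (for α = 0.025, two-sided)
z_β = 1.555 (for power = 0.94)
d = 0.56

n = 2 · ((2.241 + 1.555) / 0.56)²
n = 2 · (6.779)²
n ≈ 91.91
Round up to the next whole number: n = 92 per group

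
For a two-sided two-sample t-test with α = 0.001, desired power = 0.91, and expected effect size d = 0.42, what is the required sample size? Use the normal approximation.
n = 244 per group

Sample size formula (two-sample t-test, normal approximation):
n = 2 · ((z_{α/2} + z_β) / d)²

z_{α/2} = 3.291 (for α = 0.001, two-sided)
z_β = 1.341 (for power = 0.91)
d = 0.42

n = 2 · ((3.291 + 1.341) / 0.42)²
n = 2 · (11.029)²
n ≈ 243.28
Round up to the next whole number: n = 244 per group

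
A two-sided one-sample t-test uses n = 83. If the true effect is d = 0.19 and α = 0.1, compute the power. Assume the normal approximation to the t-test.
Power ≈ 0.53

Power calculation (one-sample t-test, normal approximation):
z_β = d · √n - z_{α/2}
z_β = 0.19 · √83 - 1.645
z_β = 0.19 · 9.110 - 1.645
z_β = 0.086

Power = Φ(z_β) = Φ(0.086) ≈ 0.534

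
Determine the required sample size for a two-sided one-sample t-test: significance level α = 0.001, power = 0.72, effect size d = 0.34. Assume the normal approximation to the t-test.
n = 130

Sample size formula (one-sample t-test, normal approximation):
n = ((z_{α/2} + z_β) / d)²

z_{α/2} = 3.291 (for α = 0.001, two-sided)
z_β = 0.583 (for power = 0.72)
d = 0.34

n = ((3.291 + 0.583) / 0.34)²
n = (11.394)²
n ≈ 129.82
Round up to the next whole number: n = 130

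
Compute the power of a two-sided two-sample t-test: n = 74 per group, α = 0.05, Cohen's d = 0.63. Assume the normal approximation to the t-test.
Power ≈ 0.97

Power calculation (two-sample t-test, normal approximation):
z_β = d · √(n/2) - z_{α/2}
z_β = 0.63 · √(74/2) - 1.960
z_β = 0.63 · 6.083 - 1.960
z_β = 1.872

Power = Φ(z_β) = Φ(1.872) ≈ 0.969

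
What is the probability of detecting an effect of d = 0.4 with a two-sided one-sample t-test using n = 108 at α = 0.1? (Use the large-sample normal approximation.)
Power ≈ 0.99

Power calculation (one-sample t-test, normal approximation):
z_β = d · √n - z_{α/2}
z_β = 0.4 · √108 - 1.645
z_β = 0.4 · 10.392 - 1.645
z_β = 2.512

Power = Φ(z_β) = Φ(2.512) ≈ 0.994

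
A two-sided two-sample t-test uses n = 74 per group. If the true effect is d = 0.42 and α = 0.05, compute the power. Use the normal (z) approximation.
Power ≈ 0.72

Power calculation (two-sample t-test, normal approximation):
z_β = d · √(n/2) - z_{α/2}
z_β = 0.42 · √(74/2) - 1.960
z_β = 0.42 · 6.083 - 1.960
z_β = 0.595

Power = Φ(z_β) = Φ(0.595) ≈ 0.724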